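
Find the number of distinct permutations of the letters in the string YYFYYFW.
7! / (2! × 1! × 4!) = 105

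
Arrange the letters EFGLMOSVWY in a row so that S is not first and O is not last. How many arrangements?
By inclusion-exclusion: 10! - 2×(10-1)! + (10-2)! = 3628800 - 725760 + 40320 = 2943360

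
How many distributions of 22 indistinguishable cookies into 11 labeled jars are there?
C(22+11-1, 11-1) = C(32, 10) = 64512240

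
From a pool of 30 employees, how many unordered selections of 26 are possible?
C(30,26) = 30!/(26!×4!) = 27405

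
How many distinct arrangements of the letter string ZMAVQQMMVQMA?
12! / (2! × 3! × 1! × 2! × 4!) = 831600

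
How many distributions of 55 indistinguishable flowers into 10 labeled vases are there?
C(55+10-1, 10-1) = C(64, 9) = 27540584512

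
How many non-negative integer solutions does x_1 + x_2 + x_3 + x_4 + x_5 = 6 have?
C(6+5-1, 5-1) = C(10, 4) = 210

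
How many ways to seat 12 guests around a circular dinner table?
Circular: fix one position, arrange the rest. (12-1)! = 39916800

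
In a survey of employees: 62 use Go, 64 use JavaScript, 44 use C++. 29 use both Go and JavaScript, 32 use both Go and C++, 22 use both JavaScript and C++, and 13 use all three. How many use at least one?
|A∪B∪C| = 62+64+44-29-32-22+13 = 100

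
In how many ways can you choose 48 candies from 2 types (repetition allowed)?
C(48+2-1, 2-1) = C(49, 1) = 49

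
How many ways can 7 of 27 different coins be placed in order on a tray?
P(27,7) = 27!/(27-7)! = 4475671200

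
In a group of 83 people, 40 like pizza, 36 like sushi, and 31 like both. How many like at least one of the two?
|A∪B| = |A| + |B| - |A∩B| = 40 + 36 - 31 = 45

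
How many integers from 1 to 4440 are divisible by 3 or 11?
⌊4440/3⌋ + ⌊4440/11⌋ - ⌊4440/33⌋ = 1480 + 403 - 134 = 1749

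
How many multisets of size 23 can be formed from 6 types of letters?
C(23+6-1, 6-1) = C(28, 5) = 98280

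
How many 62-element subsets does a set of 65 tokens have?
C(65,62) = 65!/(62!×3!) = 43680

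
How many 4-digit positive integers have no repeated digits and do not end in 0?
Last digit: 9 nonzero choices. First digit: 8 (nonzero, ≠last). Middle 2: P(8,2) = 56. Total = 4032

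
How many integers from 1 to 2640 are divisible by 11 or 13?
⌊2640/11⌋ + ⌊2640/13⌋ - ⌊2640/143⌋ = 240 + 203 - 18 = 425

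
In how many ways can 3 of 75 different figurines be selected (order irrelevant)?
C(75,3) = 75!/(3!×72!) = 67525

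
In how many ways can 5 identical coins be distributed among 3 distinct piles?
C(5+3-1, 3-1) = C(7, 2) = 21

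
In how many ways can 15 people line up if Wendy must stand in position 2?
Fix one position: (15-1)! = 87178291200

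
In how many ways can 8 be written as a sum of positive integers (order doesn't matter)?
Pentagonal recurrence p(n) = p(n-1) + p(n-2) - p(n-5) - p(n-7) + p(n-12) + p(n-15) - ... gives p(0..7) = 1, 1, 2, 3, 5, 7, 11, 15. p(8) = p(7) + p(6) - p(3) - p(1) = 15 + 11 - 3 - 1 = 22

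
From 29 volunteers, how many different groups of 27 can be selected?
C(29,27) = 29!/(27!×2!) = 406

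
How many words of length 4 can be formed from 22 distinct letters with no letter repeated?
P(22,4) = 22!/(22-4)! = 175560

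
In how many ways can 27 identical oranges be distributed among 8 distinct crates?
C(27+8-1, 8-1) = C(34, 7) = 5379616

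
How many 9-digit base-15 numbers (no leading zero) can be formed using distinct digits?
First digit: 14 choices (nonzero). Then descending: 14 × 14 × 13 × 12 × 11 × 10 × 9 × 8 × 7 = 1695133440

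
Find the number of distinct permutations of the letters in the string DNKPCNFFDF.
10! / (1! × 3! × 1! × 1! × 2! × 2!) = 151200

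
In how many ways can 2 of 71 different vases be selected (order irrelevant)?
C(71,2) = 71!/(2!×69!) = 2485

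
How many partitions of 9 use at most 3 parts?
By conjugation, equals partitions of 9 into parts ≤ 3. Let r_j(i) = number of partitions of i into parts ≤ j, for i = 0..9. r_1(i) = 1 for all i; r_j(i) = r_{j-1}(i) + r_j(i-j). Rows j = 2..3: ≤2: 1 1 2 2 3 3 4 4 5 5; ≤3: 1 1 2 3 4 5 7 8 10 12. r_3(9) = 12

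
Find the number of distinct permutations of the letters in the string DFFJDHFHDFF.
11! / (1! × 2! × 5! × 3!) = 27720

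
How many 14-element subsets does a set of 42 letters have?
C(42,14) = 42!/(14!×28!) = 52860229080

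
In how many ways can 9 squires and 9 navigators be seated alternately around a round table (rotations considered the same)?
Fix one of the squires: (9-1)! ways for the remaining squires, × 9! ways for the navigators = 40320 × 362880 = 14631321600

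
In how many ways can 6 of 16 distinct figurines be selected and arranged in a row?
P(16,6) = 16!/(16-6)! = 5765760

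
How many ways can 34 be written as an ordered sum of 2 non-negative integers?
C(34+2-1, 2-1) = C(35, 1) = 35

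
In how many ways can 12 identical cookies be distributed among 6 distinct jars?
C(12+6-1, 6-1) = C(17, 5) = 6188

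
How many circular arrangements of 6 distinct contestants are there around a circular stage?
Circular: fix one position, arrange the rest. (6-1)! = 120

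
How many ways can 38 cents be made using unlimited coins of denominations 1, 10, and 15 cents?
Coefficient of x^38 in 1/(1-x^1) · 1/(1-x^10) · 1/(1-x^15). Case on j = number of 15-cent coins (j = 0..2); remainder r = 38 - 15j is made from {1,10} in ⌊r/10⌋+1 ways. r = 38, 23, 8 → 4 + 3 + 1 = 8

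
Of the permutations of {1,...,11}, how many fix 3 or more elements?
Exactly j fixed points: C(11,j)·!(11-j); sum over j ≥ 3 (derangement numbers via !m = (m-1)·(!(m-1) + !(m-2)): !0..!8 = 1, 0, 1, 2, 9, 44, 265, 1854, 14833). Σ_{j=3}^{11} C(11,j)·!(11-j) = C(11,3)·!8 + C(11,4)·!7 + C(11,5)·!6 + C(11,6)·!5 + C(11,7)·!4 + C(11,8)·!3 + C(11,9)·!2 + C(11,10)·!1 + C(11,11)·!0 = 165·14833 + 330·1854 + 462·265 + 462·44 + 330·9 + 165·2 + 55·1 + 11·0 + 1·1 = 3205379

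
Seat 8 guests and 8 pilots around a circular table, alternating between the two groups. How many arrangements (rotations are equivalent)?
Fix one of the guests: (8-1)! ways for the remaining guests, × 8! ways for the pilots = 5040 × 40320 = 203212800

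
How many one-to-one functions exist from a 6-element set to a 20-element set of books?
P(20,6) = 20!/(20-6)! = 27907200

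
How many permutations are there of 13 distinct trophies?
13! = 6227020800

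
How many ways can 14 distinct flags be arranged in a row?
14! = 87178291200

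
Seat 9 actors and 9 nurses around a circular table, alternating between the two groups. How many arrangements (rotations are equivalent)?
Fix one of the actors: (9-1)! ways for the remaining actors, × 9! ways for the nurses = 40320 × 362880 = 14631321600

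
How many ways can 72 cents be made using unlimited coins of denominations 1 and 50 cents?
Coefficient of x^72 in 1/(1-x^1) · 1/(1-x^50). Use j coins of 50 for j = 0..⌊72/50⌋ = 1, the rest in 1s: 1 + 1 = 2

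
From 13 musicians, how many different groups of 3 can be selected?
C(13,3) = 13!/(3!×10!) = 286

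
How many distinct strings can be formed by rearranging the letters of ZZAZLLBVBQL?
11! / (1! × 1! × 3! × 3! × 1! × 2!) = 554400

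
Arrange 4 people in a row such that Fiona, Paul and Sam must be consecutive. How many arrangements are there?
Treat the 3 as one block: (4-3+1)! × 3! = 2 × 6 = 12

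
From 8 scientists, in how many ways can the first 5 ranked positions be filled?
P(8,5) = 8!/(8-5)! = 6720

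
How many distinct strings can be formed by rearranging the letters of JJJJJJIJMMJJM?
13! / (1! × 9! × 3!) = 2860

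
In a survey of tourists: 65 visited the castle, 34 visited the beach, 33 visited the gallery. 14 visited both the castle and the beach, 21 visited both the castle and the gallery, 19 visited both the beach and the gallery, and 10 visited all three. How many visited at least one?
|A∪B∪C| = 65+34+33-14-21-19+10 = 88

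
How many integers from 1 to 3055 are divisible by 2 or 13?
⌊3055/2⌋ + ⌊3055/13⌋ - ⌊3055/26⌋ = 1527 + 235 - 117 = 1645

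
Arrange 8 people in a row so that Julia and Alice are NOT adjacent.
Total - adjacent = 8! - (8-1)!×2 = 40320 - 10080 = 30240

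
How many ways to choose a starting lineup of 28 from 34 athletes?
C(34,28) = 34!/(28!×6!) = 1344904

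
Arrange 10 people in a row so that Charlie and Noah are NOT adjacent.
Total - adjacent = 10! - (10-1)!×2 = 3628800 - 725760 = 2903040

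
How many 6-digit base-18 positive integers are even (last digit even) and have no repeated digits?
Last∈{0,2,4,6,8,10,12,14,16}. Last=0: 742560. Last nonzero: 8×16×P(16,4) = 5591040. Total = 6333600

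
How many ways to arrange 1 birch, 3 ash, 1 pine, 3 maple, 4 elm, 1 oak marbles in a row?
13! / (1! × 3! × 1! × 3! × 4! × 1!) = 7207200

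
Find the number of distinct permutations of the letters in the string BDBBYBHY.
8! / (1! × 2! × 4! × 1!) = 840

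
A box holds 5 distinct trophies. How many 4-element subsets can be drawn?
C(5,4) = 5!/(4!×1!) = 5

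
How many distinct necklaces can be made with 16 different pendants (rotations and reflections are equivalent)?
(16-1)!/2 = 1307674368000/2 = 653837184000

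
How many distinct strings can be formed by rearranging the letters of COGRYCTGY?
9! / (2! × 1! × 2! × 1! × 1! × 2!) = 45360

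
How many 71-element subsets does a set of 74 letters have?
C(74,71) = 74!/(71!×3!) = 64824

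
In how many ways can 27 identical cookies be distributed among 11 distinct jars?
C(27+11-1, 11-1) = C(37, 10) = 348330136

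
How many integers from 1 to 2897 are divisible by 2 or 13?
⌊2897/2⌋ + ⌊2897/13⌋ - ⌊2897/26⌋ = 1448 + 222 - 111 = 1559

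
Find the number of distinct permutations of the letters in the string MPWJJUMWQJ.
10! / (2! × 1! × 3! × 1! × 2! × 1!) = 151200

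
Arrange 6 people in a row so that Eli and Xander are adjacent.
Treat as block: (6-1)! × 2! = 120 × 2 = 240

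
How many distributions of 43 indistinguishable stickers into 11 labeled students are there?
C(43+11-1, 11-1) = C(53, 10) = 19499099620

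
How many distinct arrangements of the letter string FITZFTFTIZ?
10! / (2! × 2! × 3! × 3!) = 25200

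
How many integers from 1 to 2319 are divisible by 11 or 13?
⌊2319/11⌋ + ⌊2319/13⌋ - ⌊2319/143⌋ = 210 + 178 - 16 = 372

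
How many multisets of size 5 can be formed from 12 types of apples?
C(5+12-1, 12-1) = C(16, 11) = 4368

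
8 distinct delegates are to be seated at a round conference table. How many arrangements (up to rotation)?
Circular: fix one position, arrange the rest. (8-1)! = 5040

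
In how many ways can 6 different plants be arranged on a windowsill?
6! = 720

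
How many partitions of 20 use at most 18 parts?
By conjugation, equals partitions of 20 into parts ≤ 18. Let r_j(i) = number of partitions of i into parts ≤ j, for i = 0..20. r_1(i) = 1 for all i; r_j(i) = r_{j-1}(i) + r_j(i-j). Rows j = 2..18: ≤2: 1 1 2 2 3 3 4 4 5 5 6 6 7 7 8 8 9 9 10 10 11; ≤3: 1 1 2 3 4 5 7 8 10 12 14 16 19 21 24 27 30 33 37 40 44; ≤4: 1 1 2 3 5 6 9 11 15 18 23 27 34 39 47 54 64 72 84 94 108; ≤5: 1 1 2 3 5 7 10 13 18 23 30 37 47 57 70 84 101 119 141 164 192; ≤6: 1 1 2 3 5 7 11 14 20 26 35 44 58 71 90 110 136 163 199 235 282; ≤7: 1 1 2 3 5 7 11 15 21 28 38 49 65 82 105 131 164 201 248 300 364; ≤8: 1 1 2 3 5 7 11 15 22 29 40 52 70 89 116 146 186 230 288 352 434; ≤9: 1 1 2 3 5 7 11 15 22 30 41 54 73 94 123 157 201 252 318 393 488; ≤10: 1 1 2 3 5 7 11 15 22 30 42 55 75 97 128 164 212 267 340 423 530; ≤11: 1 1 2 3 5 7 11 15 22 30 42 56 76 99 131 169 219 278 355 445 560; ≤12: 1 1 2 3 5 7 11 15 22 30 42 56 77 100 133 172 224 285 366 460 582; ≤13: 1 1 2 3 5 7 11 15 22 30 42 56 77 101 134 174 227 290 373 471 597; ≤14: 1 1 2 3 5 7 11 15 22 30 42 56 77 101 135 175 229 293 378 478 608; ≤15: 1 1 2 3 5 7 11 15 22 30 42 56 77 101 135 176 230 295 381 483 615; ≤16: 1 1 2 3 5 7 11 15 22 30 42 56 77 101 135 176 231 296 383 486 620; ≤17: 1 1 2 3 5 7 11 15 22 30 42 56 77 101 135 176 231 297 384 488 623; ≤18: 1 1 2 3 5 7 11 15 22 30 42 56 77 101 135 176 231 297 385 489 625. r_18(20) = 625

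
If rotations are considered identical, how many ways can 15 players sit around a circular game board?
Circular: fix one position, arrange the rest. (15-1)! = 87178291200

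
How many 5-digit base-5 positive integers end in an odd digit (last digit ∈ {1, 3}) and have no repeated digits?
Last∈{1,3}. Last=0: 0. Last nonzero: 2×3×P(3,3) = 36. Total = 36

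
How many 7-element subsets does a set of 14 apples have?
C(14,7) = 14!/(7!×7!) = 3432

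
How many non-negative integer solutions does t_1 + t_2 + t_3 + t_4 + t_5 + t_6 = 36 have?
C(36+6-1, 6-1) = C(41, 5) = 749398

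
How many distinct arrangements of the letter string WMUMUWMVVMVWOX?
14! / (3! × 1! × 3! × 4! × 2! × 1!) = 50450400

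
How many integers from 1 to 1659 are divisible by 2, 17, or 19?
⌊1659/2⌋+⌊1659/17⌋+⌊1659/19⌋ - ⌊1659/34⌋-⌊1659/38⌋-⌊1659/323⌋ + ⌊1659/646⌋ = 829+97+87 - 48-43-5 + 2 = 919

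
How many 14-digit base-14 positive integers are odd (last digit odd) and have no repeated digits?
Last∈{1,3,5,7,9,11,13}. Last=0: 0. Last nonzero: 7×12×P(12,12) = 40236134400. Total = 40236134400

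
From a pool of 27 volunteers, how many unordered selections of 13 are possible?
C(27,13) = 27!/(13!×14!) = 20058300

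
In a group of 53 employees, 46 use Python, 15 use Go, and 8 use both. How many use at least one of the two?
|A∪B| = |A| + |B| - |A∩B| = 46 + 15 - 8 = 53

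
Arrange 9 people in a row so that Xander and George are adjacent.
Treat as block: (9-1)! × 2! = 40320 × 2 = 80640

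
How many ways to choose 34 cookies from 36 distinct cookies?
C(36,34) = 36!/(34!×2!) = 630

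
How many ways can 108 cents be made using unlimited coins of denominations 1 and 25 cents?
Coefficient of x^108 in 1/(1-x^1) · 1/(1-x^25). Use j coins of 25 for j = 0..⌊108/25⌋ = 4, the rest in 1s: 4 + 1 = 5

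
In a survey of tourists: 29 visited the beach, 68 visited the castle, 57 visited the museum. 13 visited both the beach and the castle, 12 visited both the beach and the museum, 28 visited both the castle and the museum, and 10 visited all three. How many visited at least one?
|A∪B∪C| = 29+68+57-13-12-28+10 = 111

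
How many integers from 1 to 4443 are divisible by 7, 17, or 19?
⌊4443/7⌋+⌊4443/17⌋+⌊4443/19⌋ - ⌊4443/119⌋-⌊4443/133⌋-⌊4443/323⌋ + ⌊4443/2261⌋ = 634+261+233 - 37-33-13 + 1 = 1046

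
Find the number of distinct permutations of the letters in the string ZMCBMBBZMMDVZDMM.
16! / (3! × 2! × 3! × 6! × 1! × 1!) = 403603200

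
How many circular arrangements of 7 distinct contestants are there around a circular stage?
Circular: fix one position, arrange the rest. (7-1)! = 720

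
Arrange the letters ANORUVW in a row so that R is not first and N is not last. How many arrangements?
By inclusion-exclusion: 7! - 2×(7-1)! + (7-2)! = 5040 - 1440 + 120 = 3720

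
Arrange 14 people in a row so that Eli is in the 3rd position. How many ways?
Fix one position: (14-1)! = 6227020800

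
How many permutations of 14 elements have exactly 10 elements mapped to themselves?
Choose the 10 fixed points C(14,10) = 1001, derange the rest: !4 = Σ_{j=0}^{4} (-1)^j·4!/j! = 24 - 24 + 12 - 4 + 1 = 9. Product = 1001 × 9 = 9009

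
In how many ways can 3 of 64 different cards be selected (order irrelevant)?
C(64,3) = 64!/(3!×61!) = 41664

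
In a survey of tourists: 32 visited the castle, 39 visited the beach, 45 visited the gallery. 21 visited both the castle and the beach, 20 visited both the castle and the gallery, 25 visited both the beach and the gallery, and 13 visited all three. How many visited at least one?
|A∪B∪C| = 32+39+45-21-20-25+13 = 63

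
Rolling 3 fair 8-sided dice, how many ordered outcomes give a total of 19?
Coefficient of x^19 in (x + x² + ... + x^8)^3. By inclusion-exclusion on dice exceeding 8: Σ_j (-1)^j C(3,j)·C(19-1-8j, 2) = C(3,0)·C(18,2) - C(3,1)·C(10,2) + C(3,2)·C(2,2) = 1·153 - 3·45 + 3·1 = 21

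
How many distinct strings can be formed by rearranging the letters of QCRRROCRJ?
9! / (2! × 4! × 1! × 1! × 1!) = 7560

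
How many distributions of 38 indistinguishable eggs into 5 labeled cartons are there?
C(38+5-1, 5-1) = C(42, 4) = 111930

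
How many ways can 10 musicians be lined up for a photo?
10! = 3628800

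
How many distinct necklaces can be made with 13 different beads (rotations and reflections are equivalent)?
(13-1)!/2 = 479001600/2 = 239500800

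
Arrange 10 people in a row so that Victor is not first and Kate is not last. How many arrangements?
By inclusion-exclusion: 10! - 2×(10-1)! + (10-2)! = 3628800 - 725760 + 40320 = 2943360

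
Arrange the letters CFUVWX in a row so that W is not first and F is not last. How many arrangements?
By inclusion-exclusion: 6! - 2×(6-1)! + (6-2)! = 720 - 240 + 24 = 504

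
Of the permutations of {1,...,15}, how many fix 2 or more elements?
Exactly j fixed points: C(15,j)·!(15-j); sum over j ≥ 2 (derangement numbers via !m = (m-1)·(!(m-1) + !(m-2)): !0..!13 = 1, 0, 1, 2, 9, 44, 265, 1854, 14833, 133496, 1334961, 14684570, 176214841, 2290792932). Σ_{j=2}^{15} C(15,j)·!(15-j) = C(15,2)·!13 + C(15,3)·!12 + C(15,4)·!11 + C(15,5)·!10 + C(15,6)·!9 + C(15,7)·!8 + C(15,8)·!7 + C(15,9)·!6 + C(15,10)·!5 + C(15,11)·!4 + C(15,12)·!3 + C(15,13)·!2 + C(15,14)·!1 + C(15,15)·!0 = 105·2290792932 + 455·176214841 + 1365·14684570 + 3003·1334961 + 5005·133496 + 6435·14833 + 6435·1854 + 5005·265 + 3003·44 + 1365·9 + 455·2 + 105·1 + 15·0 + 1·1 = 345541336531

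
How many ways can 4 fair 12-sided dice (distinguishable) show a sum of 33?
Coefficient of x^33 in (x + x² + ... + x^12)^4. By inclusion-exclusion on dice exceeding 12: Σ_j (-1)^j C(4,j)·C(33-1-12j, 3) = C(4,0)·C(32,3) - C(4,1)·C(20,3) + C(4,2)·C(8,3) = 1·4960 - 4·1140 + 6·56 = 736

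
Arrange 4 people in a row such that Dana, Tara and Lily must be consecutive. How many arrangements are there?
Treat the 3 as one block: (4-3+1)! × 3! = 2 × 6 = 12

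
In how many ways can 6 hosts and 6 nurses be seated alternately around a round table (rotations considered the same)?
Fix one of the hosts: (6-1)! ways for the remaining hosts, × 6! ways for the nurses = 120 × 720 = 86400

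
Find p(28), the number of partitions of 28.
Pentagonal recurrence p(n) = p(n-1) + p(n-2) - p(n-5) - p(n-7) + p(n-12) + p(n-15) - ... gives p(0..27) = 1, 1, 2, 3, 5, 7, 11, 15, 22, 30, 42, 56, 77, 101, 135, 176, 231, 297, 385, 490, 627, 792, 1002, 1255, 1575, 1958, 2436, 3010. p(28) = p(27) + p(26) - p(23) - p(21) + p(16) + p(13) - p(6) - p(2) = 3010 + 2436 - 1255 - 792 + 231 + 101 - 11 - 2 = 3718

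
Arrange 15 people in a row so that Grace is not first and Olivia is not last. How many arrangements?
By inclusion-exclusion: 15! - 2×(15-1)! + (15-2)! = 1307674368000 - 174356582400 + 6227020800 = 1139544806400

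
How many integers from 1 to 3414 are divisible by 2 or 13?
⌊3414/2⌋ + ⌊3414/13⌋ - ⌊3414/26⌋ = 1707 + 262 - 131 = 1838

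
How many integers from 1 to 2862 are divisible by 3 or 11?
⌊2862/3⌋ + ⌊2862/11⌋ - ⌊2862/33⌋ = 954 + 260 - 86 = 1128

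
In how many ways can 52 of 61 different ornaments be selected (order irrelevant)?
C(61,52) = 61!/(52!×9!) = 17341763505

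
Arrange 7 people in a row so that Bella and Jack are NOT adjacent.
Total - adjacent = 7! - (7-1)!×2 = 5040 - 1440 = 3600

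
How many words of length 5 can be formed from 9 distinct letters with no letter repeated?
P(9,5) = 9!/(9-5)! = 15120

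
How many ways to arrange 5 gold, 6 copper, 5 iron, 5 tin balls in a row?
21! / (5! × 6! × 5! × 5!) = 41064607584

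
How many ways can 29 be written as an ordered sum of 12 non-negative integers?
C(29+12-1, 12-1) = C(40, 11) = 2311801440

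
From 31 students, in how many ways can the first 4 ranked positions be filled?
P(31,4) = 31!/(31-4)! = 755160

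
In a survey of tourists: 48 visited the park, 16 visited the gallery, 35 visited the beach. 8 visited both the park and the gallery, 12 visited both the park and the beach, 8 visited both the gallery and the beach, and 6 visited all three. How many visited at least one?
|A∪B∪C| = 48+16+35-8-12-8+6 = 77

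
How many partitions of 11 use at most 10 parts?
By conjugation, equals partitions of 11 into parts ≤ 10. Let r_j(i) = number of partitions of i into parts ≤ j, for i = 0..11. r_1(i) = 1 for all i; r_j(i) = r_{j-1}(i) + r_j(i-j). Rows j = 2..10: ≤2: 1 1 2 2 3 3 4 4 5 5 6 6; ≤3: 1 1 2 3 4 5 7 8 10 12 14 16; ≤4: 1 1 2 3 5 6 9 11 15 18 23 27; ≤5: 1 1 2 3 5 7 10 13 18 23 30 37; ≤6: 1 1 2 3 5 7 11 14 20 26 35 44; ≤7: 1 1 2 3 5 7 11 15 21 28 38 49; ≤8: 1 1 2 3 5 7 11 15 22 29 40 52; ≤9: 1 1 2 3 5 7 11 15 22 30 41 54; ≤10: 1 1 2 3 5 7 11 15 22 30 42 55. r_10(11) = 55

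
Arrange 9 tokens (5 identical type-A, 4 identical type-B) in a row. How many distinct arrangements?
9! / (5! × 4!) = 126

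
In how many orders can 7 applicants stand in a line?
7! = 5040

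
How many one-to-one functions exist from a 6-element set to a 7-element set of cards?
P(7,6) = 7!/(7-6)! = 5040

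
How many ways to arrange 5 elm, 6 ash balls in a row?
11! / (5! × 6!) = 462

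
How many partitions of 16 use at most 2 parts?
By conjugation, equals partitions of 16 into parts ≤ 2. Let r_j(i) = number of partitions of i into parts ≤ j, for i = 0..16. r_1(i) = 1 for all i; r_j(i) = r_{j-1}(i) + r_j(i-j). Rows j = 2..2: ≤2: 1 1 2 2 3 3 4 4 5 5 6 6 7 7 8 8 9. r_2(16) = 9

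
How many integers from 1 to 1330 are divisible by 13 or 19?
⌊1330/13⌋ + ⌊1330/19⌋ - ⌊1330/247⌋ = 102 + 70 - 5 = 167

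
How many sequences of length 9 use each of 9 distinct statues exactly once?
9! = 362880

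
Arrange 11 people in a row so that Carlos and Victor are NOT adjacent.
Total - adjacent = 11! - (11-1)!×2 = 39916800 - 7257600 = 32659200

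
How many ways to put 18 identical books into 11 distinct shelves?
C(18+11-1, 11-1) = C(28, 10) = 13123110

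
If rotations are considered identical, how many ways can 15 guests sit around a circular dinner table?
Circular: fix one position, arrange the rest. (15-1)! = 87178291200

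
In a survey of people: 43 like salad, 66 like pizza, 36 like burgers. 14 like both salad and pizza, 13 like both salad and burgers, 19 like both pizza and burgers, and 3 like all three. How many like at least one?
|A∪B∪C| = 43+66+36-14-13-19+3 = 102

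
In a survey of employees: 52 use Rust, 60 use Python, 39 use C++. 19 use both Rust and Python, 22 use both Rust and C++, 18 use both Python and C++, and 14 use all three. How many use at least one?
|A∪B∪C| = 52+60+39-19-22-18+14 = 106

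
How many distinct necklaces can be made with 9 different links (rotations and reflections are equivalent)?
(9-1)!/2 = 40320/2 = 20160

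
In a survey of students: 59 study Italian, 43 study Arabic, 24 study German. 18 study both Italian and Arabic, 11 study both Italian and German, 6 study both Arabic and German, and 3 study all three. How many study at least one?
|A∪B∪C| = 59+43+24-18-11-6+3 = 94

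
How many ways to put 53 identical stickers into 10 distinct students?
C(53+10-1, 10-1) = C(62, 9) = 20286591270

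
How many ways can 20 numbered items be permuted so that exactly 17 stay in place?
Choose the 17 fixed points C(20,17) = 1140, derange the rest: !3 = Σ_{j=0}^{3} (-1)^j·3!/j! = 6 - 6 + 3 - 1 = 2. Product = 1140 × 2 = 2280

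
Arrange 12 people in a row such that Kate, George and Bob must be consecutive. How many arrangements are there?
Treat the 3 as one block: (12-3+1)! × 3! = 3628800 × 6 = 21772800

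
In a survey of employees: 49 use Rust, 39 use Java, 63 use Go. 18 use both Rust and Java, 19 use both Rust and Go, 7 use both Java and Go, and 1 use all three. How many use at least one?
|A∪B∪C| = 49+39+63-18-19-7+1 = 108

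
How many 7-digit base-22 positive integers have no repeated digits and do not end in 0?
Last digit: 21 nonzero choices. First digit: 20 (nonzero, ≠last). Middle 5: P(20,5) = 1860480. Total = 781401600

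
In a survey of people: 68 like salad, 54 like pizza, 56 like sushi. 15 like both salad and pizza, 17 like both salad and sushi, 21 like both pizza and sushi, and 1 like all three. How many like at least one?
|A∪B∪C| = 68+54+56-15-17-21+1 = 126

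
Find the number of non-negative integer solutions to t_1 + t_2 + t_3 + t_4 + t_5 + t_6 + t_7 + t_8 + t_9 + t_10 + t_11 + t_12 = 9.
C(9+12-1, 12-1) = C(20, 11) = 167960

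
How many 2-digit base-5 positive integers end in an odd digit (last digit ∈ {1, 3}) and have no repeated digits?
Last∈{1,3}. Last=0: 0. Last nonzero: 2×3×P(3,0) = 6. Total = 6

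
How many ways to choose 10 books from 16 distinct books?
C(16,10) = 16!/(10!×6!) = 8008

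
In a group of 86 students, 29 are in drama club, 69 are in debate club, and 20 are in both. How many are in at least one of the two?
|A∪B| = |A| + |B| - |A∩B| = 29 + 69 - 20 = 78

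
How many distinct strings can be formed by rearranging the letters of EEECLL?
6! / (2! × 3! × 1!) = 60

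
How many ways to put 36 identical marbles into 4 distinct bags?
C(36+4-1, 4-1) = C(39, 3) = 9139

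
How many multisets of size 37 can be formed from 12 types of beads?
C(37+12-1, 12-1) = C(48, 11) = 22595200368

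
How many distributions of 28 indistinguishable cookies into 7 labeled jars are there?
C(28+7-1, 7-1) = C(34, 6) = 1344904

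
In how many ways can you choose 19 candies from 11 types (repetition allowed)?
C(19+11-1, 11-1) = C(29, 10) = 20030010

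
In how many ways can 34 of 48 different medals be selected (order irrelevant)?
C(48,34) = 48!/(34!×14!) = 482320623240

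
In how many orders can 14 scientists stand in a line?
14! = 87178291200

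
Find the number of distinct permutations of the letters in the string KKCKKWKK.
8! / (1! × 6! × 1!) = 56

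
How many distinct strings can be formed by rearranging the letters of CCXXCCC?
7! / (5! × 2!) = 21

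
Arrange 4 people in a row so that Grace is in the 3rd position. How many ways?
Fix one position: (4-1)! = 6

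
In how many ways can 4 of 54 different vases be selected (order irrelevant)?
C(54,4) = 54!/(4!×50!) = 316251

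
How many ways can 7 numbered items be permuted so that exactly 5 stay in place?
Choose the 5 fixed points C(7,5) = 21, derange the rest: !2 = Σ_{j=0}^{2} (-1)^j·2!/j! = 2 - 2 + 1 = 1. Product = 21 × 1 = 21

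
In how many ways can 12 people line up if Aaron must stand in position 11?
Fix one position: (12-1)! = 39916800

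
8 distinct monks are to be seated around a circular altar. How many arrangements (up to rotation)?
Circular: fix one position, arrange the rest. (8-1)! = 5040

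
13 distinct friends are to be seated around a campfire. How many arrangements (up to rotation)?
Circular: fix one position, arrange the rest. (13-1)! = 479001600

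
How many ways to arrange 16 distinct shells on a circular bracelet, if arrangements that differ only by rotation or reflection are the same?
(16-1)!/2 = 1307674368000/2 = 653837184000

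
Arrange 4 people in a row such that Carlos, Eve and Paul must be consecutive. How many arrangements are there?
Treat the 3 as one block: (4-3+1)! × 3! = 2 × 6 = 12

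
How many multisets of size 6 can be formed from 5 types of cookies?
C(6+5-1, 5-1) = C(10, 4) = 210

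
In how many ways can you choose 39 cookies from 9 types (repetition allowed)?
C(39+9-1, 9-1) = C(47, 8) = 314457495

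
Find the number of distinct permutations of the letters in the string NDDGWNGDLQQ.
11! / (2! × 3! × 1! × 2! × 2! × 1!) = 831600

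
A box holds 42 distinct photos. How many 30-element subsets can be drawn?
C(42,30) = 42!/(30!×12!) = 11058116888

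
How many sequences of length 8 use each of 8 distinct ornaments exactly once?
8! = 40320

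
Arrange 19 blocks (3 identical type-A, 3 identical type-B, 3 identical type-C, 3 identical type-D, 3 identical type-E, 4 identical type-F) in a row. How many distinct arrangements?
19! / (3! × 3! × 3! × 3! × 3! × 4!) = 651819168000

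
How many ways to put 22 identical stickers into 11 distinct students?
C(22+11-1, 11-1) = C(32, 10) = 64512240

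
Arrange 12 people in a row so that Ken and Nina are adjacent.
Treat as block: (12-1)! × 2! = 39916800 × 2 = 79833600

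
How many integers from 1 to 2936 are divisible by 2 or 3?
⌊2936/2⌋ + ⌊2936/3⌋ - ⌊2936/6⌋ = 1468 + 978 - 489 = 1957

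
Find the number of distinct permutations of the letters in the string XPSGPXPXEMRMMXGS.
16! / (1! × 2! × 4! × 3! × 3! × 1! × 2!) = 6054048000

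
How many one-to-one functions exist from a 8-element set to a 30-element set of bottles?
P(30,8) = 30!/(30-8)! = 235989936000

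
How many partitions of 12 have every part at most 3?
Let r_j(i) = number of partitions of i into parts ≤ j, for i = 0..12. r_1(i) = 1 for all i; r_j(i) = r_{j-1}(i) + r_j(i-j). Rows j = 2..3: ≤2: 1 1 2 2 3 3 4 4 5 5 6 6 7; ≤3: 1 1 2 3 4 5 7 8 10 12 14 16 19. r_3(12) = 19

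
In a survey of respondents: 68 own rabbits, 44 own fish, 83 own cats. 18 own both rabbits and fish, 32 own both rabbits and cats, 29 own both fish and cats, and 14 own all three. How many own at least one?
|A∪B∪C| = 68+44+83-18-32-29+14 = 130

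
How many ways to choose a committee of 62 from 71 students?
C(71,62) = 71!/(62!×9!) = 74473879480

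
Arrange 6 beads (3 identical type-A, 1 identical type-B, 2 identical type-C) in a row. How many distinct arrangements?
6! / (3! × 1! × 2!) = 60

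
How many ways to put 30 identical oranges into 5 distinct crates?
C(30+5-1, 5-1) = C(34, 4) = 46376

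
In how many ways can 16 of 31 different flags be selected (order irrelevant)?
C(31,16) = 31!/(16!×15!) = 300540195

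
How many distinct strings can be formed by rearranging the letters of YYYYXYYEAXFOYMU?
15! / (1! × 1! × 1! × 7! × 2! × 1! × 1! × 1!) = 129729600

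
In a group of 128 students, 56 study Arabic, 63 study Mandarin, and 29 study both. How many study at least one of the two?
|A∪B| = |A| + |B| - |A∩B| = 56 + 63 - 29 = 90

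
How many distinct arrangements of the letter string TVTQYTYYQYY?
11! / (1! × 2! × 3! × 5!) = 27720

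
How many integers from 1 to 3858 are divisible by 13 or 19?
⌊3858/13⌋ + ⌊3858/19⌋ - ⌊3858/247⌋ = 296 + 203 - 15 = 484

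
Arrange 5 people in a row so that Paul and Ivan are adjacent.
Treat as block: (5-1)! × 2! = 24 × 2 = 48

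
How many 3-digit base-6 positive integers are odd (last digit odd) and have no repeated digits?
Last∈{1,3,5}. Last=0: 0. Last nonzero: 3×4×P(4,1) = 48. Total = 48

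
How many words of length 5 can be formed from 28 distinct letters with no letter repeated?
P(28,5) = 28!/(28-5)! = 11793600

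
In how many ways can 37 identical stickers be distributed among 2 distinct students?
C(37+2-1, 2-1) = C(38, 1) = 38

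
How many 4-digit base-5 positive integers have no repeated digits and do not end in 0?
Last digit: 4 nonzero choices. First digit: 3 (nonzero, ≠last). Middle 2: P(3,2) = 6. Total = 72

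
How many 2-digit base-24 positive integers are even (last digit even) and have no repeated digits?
Last∈{0,2,4,6,8,10,12,14,16,18,20,22}. Last=0: 23. Last nonzero: 11×22×P(22,0) = 242. Total = 265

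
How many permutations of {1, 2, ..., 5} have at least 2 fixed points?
Exactly j fixed points: C(5,j)·!(5-j); sum over j ≥ 2 (derangement numbers via !m = (m-1)·(!(m-1) + !(m-2)): !0..!3 = 1, 0, 1, 2). Σ_{j=2}^{5} C(5,j)·!(5-j) = C(5,2)·!3 + C(5,3)·!2 + C(5,4)·!1 + C(5,5)·!0 = 10·2 + 10·1 + 5·0 + 1·1 = 31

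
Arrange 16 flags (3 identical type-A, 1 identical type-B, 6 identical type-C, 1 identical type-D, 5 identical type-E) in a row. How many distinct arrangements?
16! / (3! × 1! × 6! × 1! × 5!) = 40360320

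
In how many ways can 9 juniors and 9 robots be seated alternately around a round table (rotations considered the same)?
Fix one of the juniors: (9-1)! ways for the remaining juniors, × 9! ways for the robots = 40320 × 362880 = 14631321600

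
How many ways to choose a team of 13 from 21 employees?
C(21,13) = 21!/(13!×8!) = 203490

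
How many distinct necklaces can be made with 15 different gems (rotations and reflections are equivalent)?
(15-1)!/2 = 87178291200/2 = 43589145600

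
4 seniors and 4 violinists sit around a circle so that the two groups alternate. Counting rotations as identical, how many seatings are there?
Fix one of the seniors: (4-1)! ways for the remaining seniors, × 4! ways for the violinists = 6 × 24 = 144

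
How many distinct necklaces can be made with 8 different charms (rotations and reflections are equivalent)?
(8-1)!/2 = 5040/2 = 2520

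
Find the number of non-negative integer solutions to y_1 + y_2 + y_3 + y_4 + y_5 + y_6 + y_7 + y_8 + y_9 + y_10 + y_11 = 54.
C(54+11-1, 11-1) = C(64, 10) = 151473214816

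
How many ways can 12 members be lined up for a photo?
12! = 479001600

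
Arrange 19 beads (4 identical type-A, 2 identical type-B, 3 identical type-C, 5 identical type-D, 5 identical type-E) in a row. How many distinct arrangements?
19! / (4! × 2! × 3! × 5! × 5!) = 29331862560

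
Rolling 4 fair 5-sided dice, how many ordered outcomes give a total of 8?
Coefficient of x^8 in (x + x² + ... + x^5)^4. By inclusion-exclusion on dice exceeding 5: Σ_j (-1)^j C(4,j)·C(8-1-5j, 3) = C(4,0)·C(7,3) = 1·35 = 35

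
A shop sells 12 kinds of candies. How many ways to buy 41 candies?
C(41+12-1, 12-1) = C(52, 11) = 60403728840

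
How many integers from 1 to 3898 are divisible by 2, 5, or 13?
⌊3898/2⌋+⌊3898/5⌋+⌊3898/13⌋ - ⌊3898/10⌋-⌊3898/26⌋-⌊3898/65⌋ + ⌊3898/130⌋ = 1949+779+299 - 389-149-59 + 29 = 2459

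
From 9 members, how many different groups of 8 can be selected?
C(9,8) = 9!/(8!×1!) = 9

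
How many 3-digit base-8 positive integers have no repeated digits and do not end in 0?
Last digit: 7 nonzero choices. First digit: 6 (nonzero, ≠last). Middle 1: P(6,1) = 6. Total = 252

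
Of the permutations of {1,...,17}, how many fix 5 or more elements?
Exactly j fixed points: C(17,j)·!(17-j); sum over j ≥ 5 (derangement numbers via !m = (m-1)·(!(m-1) + !(m-2)): !0..!12 = 1, 0, 1, 2, 9, 44, 265, 1854, 14833, 133496, 1334961, 14684570, 176214841). Σ_{j=5}^{17} C(17,j)·!(17-j) = C(17,5)·!12 + C(17,6)·!11 + C(17,7)·!10 + C(17,8)·!9 + C(17,9)·!8 + C(17,10)·!7 + C(17,11)·!6 + C(17,12)·!5 + C(17,13)·!4 + C(17,14)·!3 + C(17,15)·!2 + C(17,16)·!1 + C(17,17)·!0 = 6188·176214841 + 12376·14684570 + 19448·1334961 + 24310·133496 + 24310·14833 + 19448·1854 + 12376·265 + 6188·44 + 2380·9 + 680·2 + 136·1 + 17·0 + 1·1 = 1301761505367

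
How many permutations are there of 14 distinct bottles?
14! = 87178291200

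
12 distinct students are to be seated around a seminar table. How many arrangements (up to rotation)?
Circular: fix one position, arrange the rest. (12-1)! = 39916800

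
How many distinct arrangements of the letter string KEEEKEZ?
7! / (2! × 4! × 1!) = 105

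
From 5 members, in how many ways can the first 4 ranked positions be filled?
P(5,4) = 5!/(5-4)! = 120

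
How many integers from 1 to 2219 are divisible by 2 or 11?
⌊2219/2⌋ + ⌊2219/11⌋ - ⌊2219/22⌋ = 1109 + 201 - 100 = 1210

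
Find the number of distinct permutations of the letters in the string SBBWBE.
6! / (1! × 3! × 1! × 1!) = 120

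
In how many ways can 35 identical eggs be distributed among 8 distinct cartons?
C(35+8-1, 8-1) = C(42, 7) = 26978328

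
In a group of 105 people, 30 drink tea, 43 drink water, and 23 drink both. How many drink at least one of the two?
|A∪B| = |A| + |B| - |A∩B| = 30 + 43 - 23 = 50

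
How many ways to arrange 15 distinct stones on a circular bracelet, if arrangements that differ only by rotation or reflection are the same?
(15-1)!/2 = 87178291200/2 = 43589145600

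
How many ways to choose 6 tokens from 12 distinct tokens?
C(12,6) = 12!/(6!×6!) = 924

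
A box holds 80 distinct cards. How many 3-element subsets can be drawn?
C(80,3) = 80!/(3!×77!) = 82160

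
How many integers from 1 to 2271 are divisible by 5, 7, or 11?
⌊2271/5⌋+⌊2271/7⌋+⌊2271/11⌋ - ⌊2271/35⌋-⌊2271/55⌋-⌊2271/77⌋ + ⌊2271/385⌋ = 454+324+206 - 64-41-29 + 5 = 855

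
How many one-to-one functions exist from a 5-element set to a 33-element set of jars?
P(33,5) = 33!/(33-5)! = 28480320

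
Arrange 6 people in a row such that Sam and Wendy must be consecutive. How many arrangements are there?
Treat the 2 as one block: (6-2+1)! × 2! = 120 × 2 = 240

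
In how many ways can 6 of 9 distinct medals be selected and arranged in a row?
P(9,6) = 9!/(9-6)! = 60480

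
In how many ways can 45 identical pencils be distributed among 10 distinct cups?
C(45+10-1, 10-1) = C(54, 9) = 5317936260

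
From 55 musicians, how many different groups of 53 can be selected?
C(55,53) = 55!/(53!×2!) = 1485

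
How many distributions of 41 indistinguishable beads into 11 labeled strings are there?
C(41+11-1, 11-1) = C(51, 10) = 12777711870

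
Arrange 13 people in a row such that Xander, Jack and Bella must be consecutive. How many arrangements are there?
Treat the 3 as one block: (13-3+1)! × 3! = 39916800 × 6 = 239500800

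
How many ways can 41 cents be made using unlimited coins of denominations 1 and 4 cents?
Coefficient of x^41 in 1/(1-x^1) · 1/(1-x^4). Use j coins of 4 for j = 0..⌊41/4⌋ = 10, the rest in 1s: 10 + 1 = 11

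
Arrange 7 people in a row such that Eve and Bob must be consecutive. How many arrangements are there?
Treat the 2 as one block: (7-2+1)! × 2! = 720 × 2 = 1440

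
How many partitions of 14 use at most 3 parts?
By conjugation, equals partitions of 14 into parts ≤ 3. Let r_j(i) = number of partitions of i into parts ≤ j, for i = 0..14. r_1(i) = 1 for all i; r_j(i) = r_{j-1}(i) + r_j(i-j). Rows j = 2..3: ≤2: 1 1 2 2 3 3 4 4 5 5 6 6 7 7 8; ≤3: 1 1 2 3 4 5 7 8 10 12 14 16 19 21 24. r_3(14) = 24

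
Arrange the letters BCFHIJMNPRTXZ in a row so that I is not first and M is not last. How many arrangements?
By inclusion-exclusion: 13! - 2×(13-1)! + (13-2)! = 6227020800 - 958003200 + 39916800 = 5308934400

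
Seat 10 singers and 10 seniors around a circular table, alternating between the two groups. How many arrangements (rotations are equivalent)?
Fix one of the singers: (10-1)! ways for the remaining singers, × 10! ways for the seniors = 362880 × 3628800 = 1316818944000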